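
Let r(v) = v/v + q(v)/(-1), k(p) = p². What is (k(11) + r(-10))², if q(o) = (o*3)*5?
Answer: 73984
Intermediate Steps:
q(o) = 15*o (q(o) = (3*o)*5 = 15*o)
r(v) = 1 - 15*v (r(v) = v/v + (15*v)/(-1) = 1 + (15*v)*(-1) = 1 - 15*v)
(k(11) + r(-10))² = (11² + (1 - 15*(-10)))² = (121 + (1 + 150))² = (121 + 151)² = 272² = 73984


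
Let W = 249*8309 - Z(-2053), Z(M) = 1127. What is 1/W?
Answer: 1/2067814 ≈ 4.8360e-7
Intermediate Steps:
W = 2067814 (W = 249*8309 - 1*1127 = 2068941 - 1127 = 2067814)
1/W = 1/2067814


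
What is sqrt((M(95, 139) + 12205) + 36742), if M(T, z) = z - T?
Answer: sqrt(48991) ≈ 221.34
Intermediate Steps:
sqrt((M(95, 139) + 12205) + 36742) = sqrt(((139 - 1*95) + 12205) + 36742) = sqrt(((139 - 95) + 12205) + 36742) = sqrt((44 + 12205) + 36742) = sqrt(12249 + 36742) = sqrt(48991)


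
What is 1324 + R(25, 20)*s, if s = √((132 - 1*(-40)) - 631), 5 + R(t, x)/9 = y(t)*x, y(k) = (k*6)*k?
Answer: 1324 + 2024865*I*√51 ≈ 1324.0 + 1.446e+7*I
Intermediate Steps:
y(k) = 6*k² (y(k) = (6*k)*k = 6*k²)
R(t, x) = -45 + 54*x*t² (R(t, x) = -45 + 9*((6*t²)*x) = -45 + 9*(6*x*t²) = -45 + 54*x*t²)
s = 3*I*√51 (s = √((132 + 40) - 631) = √(172 - 631) = √(-459) = 3*I*√51 ≈ 21.424*I)
1324 + R(25, 20)*s = 1324 + (-45 + 54*20*25²)*(3*I*√51) = 1324 + (-45 + 54*20*625)*(3*I*√51) = 1324 + (-45 + 675000)*(3*I*√51) = 1324 + 674955*(3*I*√51) = 1324 + 2024865*I*√51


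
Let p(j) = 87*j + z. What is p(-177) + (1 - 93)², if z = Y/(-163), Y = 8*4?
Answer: -1130437/163 ≈ -6935.2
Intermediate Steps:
Y = 32
z = -32/163 (z = 32/(-163) = 32*(-1/163) = -32/163 ≈ -0.19632)
p(j) = -32/163 + 87*j (p(j) = 87*j - 32/163 = -32/163 + 87*j)
p(-177) + (1 - 93)² = (-32/163 + 87*(-177)) + (1 - 93)² = (-32/163 - 15399) + (-92)² = -2510069/163 + 8464 = -1130437/163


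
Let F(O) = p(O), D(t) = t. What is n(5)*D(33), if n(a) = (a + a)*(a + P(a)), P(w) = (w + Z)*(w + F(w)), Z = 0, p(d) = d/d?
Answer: 11550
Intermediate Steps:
p(d) = 1
F(O) = 1
P(w) = w*(1 + w) (P(w) = (w + 0)*(w + 1) = w*(1 + w))
n(a) = 2*a*(a + a*(1 + a)) (n(a) = (a + a)*(a + a*(1 + a)) = (2*a)*(a + a*(1 + a)) = 2*a*(a + a*(1 + a)))
n(5)*D(33) = (2*5²*(2 + 5))*33 = (2*25*7)*33 = 350*33 = 11550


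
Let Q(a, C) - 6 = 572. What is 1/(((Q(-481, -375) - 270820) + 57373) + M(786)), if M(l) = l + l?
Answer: -1/211297 ≈ -4.7327e-6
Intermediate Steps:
Q(a, C) = 578 (Q(a, C) = 6 + 572 = 578)
M(l) = 2*l
1/(((Q(-481, -375) - 270820) + 57373) + M(786)) = 1/(((578 - 270820) + 57373) + 2*786) = 1/((-270242 + 57373) + 1572) = 1/(-212869 + 1572) = 1/(-211297) = -1/211297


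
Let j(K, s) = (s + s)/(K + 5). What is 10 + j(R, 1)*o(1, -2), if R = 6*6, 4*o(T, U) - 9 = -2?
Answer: 827/82 ≈ 10.085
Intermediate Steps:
o(T, U) = 7/4 (o(T, U) = 9/4 + (¼)*(-2) = 9/4 - ½ = 7/4)
R = 36
j(K, s) = 2*s/(5 + K) (j(K, s) = (2*s)/(5 + K) = 2*s/(5 + K))
10 + j(R, 1)*o(1, -2) = 10 + (2*1/(5 + 36))*(7/4) = 10 + (2*1/41)*(7/4) = 10 + (2*1*(1/41))*(7/4) = 10 + (2/41)*(7/4) = 10 + 7/82 = 827/82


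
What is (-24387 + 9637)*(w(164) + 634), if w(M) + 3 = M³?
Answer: -65070731250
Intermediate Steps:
w(M) = -3 + M³
(-24387 + 9637)*(w(164) + 634) = (-24387 + 9637)*((-3 + 164³) + 634) = -14750*((-3 + 4410944) + 634) = -14750*(4410941 + 634) = -14750*4411575 = -65070731250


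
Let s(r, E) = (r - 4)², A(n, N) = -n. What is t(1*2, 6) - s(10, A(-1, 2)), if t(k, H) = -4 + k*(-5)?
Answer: -50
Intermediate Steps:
s(r, E) = (-4 + r)²
t(k, H) = -4 - 5*k
t(1*2, 6) - s(10, A(-1, 2)) = (-4 - 5*2) - (-4 + 10)² = (-4 - 5*2) - 1*6² = (-4 - 10) - 1*36 = -14 - 36 = -50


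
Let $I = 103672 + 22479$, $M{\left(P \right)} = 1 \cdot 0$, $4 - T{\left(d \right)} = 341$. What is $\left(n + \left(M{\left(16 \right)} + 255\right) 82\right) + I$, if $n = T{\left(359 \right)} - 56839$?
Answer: $89885$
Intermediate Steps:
$T{\left(d \right)} = -337$ ($T{\left(d \right)} = 4 - 341 = -337$)
$M{\left(P \right)} = 0$
$n = -57176$ ($n = -337 - 56839 = -57176$)
$I = 126151$
$\left(n + \left(M{\left(16 \right)} + 255\right) 82\right) + I = \left(-57176 + \left(0 + 255\right) 82\right) + 126151 = \left(-57176 + 255 \cdot 82\right) + 126151 = \left(-57176 + 20910\right) + 126151 = -36266 + 126151 = 89885$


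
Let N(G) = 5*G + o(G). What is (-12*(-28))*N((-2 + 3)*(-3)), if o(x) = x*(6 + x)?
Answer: -8064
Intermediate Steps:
N(G) = 5*G + G*(6 + G)
(-12*(-28))*N((-2 + 3)*(-3)) = (-12*(-28))*(((-2 + 3)*(-3))*(11 + (-2 + 3)*(-3))) = 336*((1*(-3))*(11 + 1*(-3))) = 336*(-3*(11 - 3)) = 336*(-3*8) = 336*(-24) = -8064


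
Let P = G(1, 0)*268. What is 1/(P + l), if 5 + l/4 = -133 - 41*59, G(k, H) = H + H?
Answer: -1/10228 ≈ -9.7771e-5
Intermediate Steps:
G(k, H) = 2*H
l = -10228 (l = -20 + 4*(-133 - 41*59) = -20 + 4*(-133 - 2419) = -20 + 4*(-2552) = -20 - 10208 = -10228)
P = 0 (P = (2*0)*268 = 0*268 = 0)
1/(P + l) = 1/(0 - 10228) = 1/(-10228) = -1/10228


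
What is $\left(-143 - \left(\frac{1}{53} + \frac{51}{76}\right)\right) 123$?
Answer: $- \frac{71190309}{4028} \approx -17674.0$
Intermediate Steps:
$\left(-143 - \left(\frac{1}{53} + \frac{51}{76}\right)\right) 123 = \left(-143 - \frac{2779}{4028}\right) 123 = \left(- \frac{578783}{4028}\right) 123 = - \frac{71190309}{4028}$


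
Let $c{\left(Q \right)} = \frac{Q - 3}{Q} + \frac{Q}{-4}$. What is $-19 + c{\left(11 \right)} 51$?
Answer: $- \frac{5375}{44} \approx -122.16$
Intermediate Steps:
$c{\left(Q \right)} = - \frac{Q}{4} + \frac{-3 + Q}{Q}$ ($c{\left(Q \right)} = \frac{-3 + Q}{Q} + Q \left(- \frac{1}{4}\right) = \frac{-3 + Q}{Q} - \frac{Q}{4} = - \frac{Q}{4} + \frac{-3 + Q}{Q}$)
$-19 + c{\left(11 \right)} 51 = -19 + \left(1 - \frac{3}{11} - \frac{11}{4}\right) 51 = -19 - \frac{4539}{44} = - \frac{5375}{44}$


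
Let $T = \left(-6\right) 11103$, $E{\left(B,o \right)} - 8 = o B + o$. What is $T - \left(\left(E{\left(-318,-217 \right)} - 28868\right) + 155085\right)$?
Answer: $-261632$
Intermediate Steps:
$E{\left(B,o \right)} = 8 + o + B o$ ($E{\left(B,o \right)} = 8 + \left(o B + o\right) = 8 + \left(B o + o\right) = 8 + \left(o + B o\right) = 8 + o + B o$)
$T = -66618$
$T - \left(\left(E{\left(-318,-217 \right)} - 28868\right) + 155085\right) = -66618 - \left(\left(\left(8 - 217 - -69006\right) - 28868\right) + 155085\right) = -66618 - \left(\left(\left(8 - 217 + 69006\right) - 28868\right) + 155085\right) = -66618 - \left(\left(68797 - 28868\right) + 155085\right) = -66618 - \left(39929 + 155085\right) = -66618 - 195014 = -261632$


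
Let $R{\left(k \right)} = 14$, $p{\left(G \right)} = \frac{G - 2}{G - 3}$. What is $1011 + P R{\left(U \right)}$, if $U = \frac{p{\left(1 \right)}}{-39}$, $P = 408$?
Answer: $6723$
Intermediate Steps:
$p{\left(G \right)} = \frac{-2 + G}{-3 + G}$
$U = - \frac{1}{78}$ ($U = \frac{\frac{1}{-3 + 1} \left(-2 + 1\right)}{-39} = \frac{1}{-2} \left(-1\right) \left(- \frac{1}{39}\right) = \left(- \frac{1}{2}\right) \left(-1\right) \left(- \frac{1}{39}\right) = \frac{1}{2} \left(- \frac{1}{39}\right) = - \frac{1}{78} \approx -0.012821$)
$1011 + P R{\left(U \right)} = 1011 + 408 \cdot 14 = 1011 + 5712 = 6723$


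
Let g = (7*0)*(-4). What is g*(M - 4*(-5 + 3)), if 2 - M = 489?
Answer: 0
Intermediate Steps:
g = 0 (g = 0*(-4) = 0)
M = -487 (M = 2 - 1*489 = 2 - 489 = -487)
g*(M - 4*(-5 + 3)) = 0*(-487 - 4*(-5 + 3)) = 0*(-487 - 4*(-2)) = 0*(-487 + 8) = 0*(-479) = 0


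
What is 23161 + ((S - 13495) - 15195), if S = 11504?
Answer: 5975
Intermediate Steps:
23161 + ((S - 13495) - 15195) = 23161 + ((11504 - 13495) - 15195) = 23161 + (-1991 - 15195) = 23161 - 17186 = 5975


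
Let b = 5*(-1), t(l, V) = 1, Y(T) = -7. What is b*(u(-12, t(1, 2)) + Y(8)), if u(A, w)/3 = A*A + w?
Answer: -2140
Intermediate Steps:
u(A, w) = 3*w + 3*A² (u(A, w) = 3*(A*A + w) = 3*(A² + w) = 3*(w + A²) = 3*w + 3*A²)
b = -5
b*(u(-12, t(1, 2)) + Y(8)) = -5*((3*1 + 3*(-12)²) - 7) = -5*((3 + 3*144) - 7) = -5*((3 + 432) - 7) = -5*(435 - 7) = -5*428 = -2140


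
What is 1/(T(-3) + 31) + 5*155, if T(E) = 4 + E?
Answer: 24801/32 ≈ 775.03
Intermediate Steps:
1/(T(-3) + 31) + 5*155 = 1/((4 - 3) + 31) + 5*155 = 1/(1 + 31) + 775 = 1/32 + 775 = 24801/32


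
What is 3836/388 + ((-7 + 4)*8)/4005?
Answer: 1279489/129495 ≈ 9.8806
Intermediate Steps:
3836/388 + ((-7 + 4)*8)/4005 = 3836*(1/388) - 3*8*(1/4005) = 959/97 - 24*1/4005 = 959/97 - 8/1335 = 1279489/129495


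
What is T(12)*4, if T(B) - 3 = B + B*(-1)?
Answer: 12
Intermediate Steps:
T(B) = 3 (T(B) = 3 + (B + B*(-1)) = 3 + (B - B) = 3 + 0 = 3)
T(12)*4 = 3*4 = 12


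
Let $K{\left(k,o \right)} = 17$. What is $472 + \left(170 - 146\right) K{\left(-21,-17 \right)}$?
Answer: $880$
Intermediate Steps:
$472 + \left(170 - 146\right) K{\left(-21,-17 \right)} = 472 + \left(170 - 146\right) 17 = 472 + 24 \cdot 17 = 472 + 408 = 880$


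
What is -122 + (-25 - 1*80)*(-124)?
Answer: 12898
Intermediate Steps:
-122 + (-25 - 1*80)*(-124) = -122 + (-25 - 80)*(-124) = -122 - 105*(-124) = -122 + 13020 = 12898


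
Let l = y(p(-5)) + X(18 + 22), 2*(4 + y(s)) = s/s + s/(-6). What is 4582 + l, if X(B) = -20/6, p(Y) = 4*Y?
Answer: 27461/6 ≈ 4576.8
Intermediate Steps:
X(B) = -10/3 (X(B) = -20*⅙ = -10/3)
y(s) = -7/2 - s/12 (y(s) = -4 + (s/s + s/(-6))/2 = -4 + (1 + s*(-⅙))/2 = -4 + (1 - s/6)/2 = -4 + (½ - s/12) = -7/2 - s/12)
l = -31/6 (l = (-7/2 - (-5)/3) - 10/3 = (-7/2 - 1/12*(-20)) - 10/3 = (-7/2 + 5/3) - 10/3 = -11/6 - 10/3 = -31/6 ≈ -5.1667)
4582 + l = 4582 - 31/6 = 27461/6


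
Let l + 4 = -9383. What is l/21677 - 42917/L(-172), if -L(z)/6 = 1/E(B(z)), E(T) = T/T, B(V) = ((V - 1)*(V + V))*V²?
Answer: 930255487/130062 ≈ 7152.4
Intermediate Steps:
l = -9387 (l = -4 - 9383 = -9387)
B(V) = 2*V³*(-1 + V) (B(V) = ((-1 + V)*(2*V))*V² = (2*V*(-1 + V))*V² = 2*V³*(-1 + V))
E(T) = 1
L(z) = -6 (L(z) = -6/1 = -6*1 = -6)
l/21677 - 42917/L(-172) = -9387/21677 - 42917/(-6) = -9387*1/21677 - 42917*(-⅙) = -9387/21677 + 42917/6 = 930255487/130062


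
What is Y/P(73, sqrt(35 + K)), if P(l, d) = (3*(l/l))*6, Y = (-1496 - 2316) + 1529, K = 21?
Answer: -761/6 ≈ -126.83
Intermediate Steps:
Y = -2283 (Y = -3812 + 1529 = -2283)
P(l, d) = 18 (P(l, d) = (3*1)*6 = 3*6 = 18)
Y/P(73, sqrt(35 + K)) = -2283/18 = -2283*1/18 = -761/6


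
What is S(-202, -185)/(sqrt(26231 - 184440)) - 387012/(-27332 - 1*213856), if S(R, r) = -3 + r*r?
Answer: 32251/20099 - 34222*I*sqrt(158209)/158209 ≈ 1.6046 - 86.038*I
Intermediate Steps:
S(R, r) = -3 + r**2
S(-202, -185)/(sqrt(26231 - 184440)) - 387012/(-27332 - 1*213856) = (-3 + (-185)**2)/(sqrt(26231 - 184440)) - 387012/(-27332 - 1*213856) = (-3 + 34225)/(sqrt(-158209)) - 387012/(-27332 - 213856) = 34222/((I*sqrt(158209))) - 387012/(-241188) = 34222*(-I*sqrt(158209)/158209) - 387012*(-1/241188) = -34222*I*sqrt(158209)/158209 + 32251/20099 = 32251/20099 - 34222*I*sqrt(158209)/158209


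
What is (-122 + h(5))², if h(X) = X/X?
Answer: 14641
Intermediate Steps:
h(X) = 1
(-122 + h(5))² = (-122 + 1)² = (-121)² = 14641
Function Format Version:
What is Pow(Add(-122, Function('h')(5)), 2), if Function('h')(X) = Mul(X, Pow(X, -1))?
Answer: 14641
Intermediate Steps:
Function('h')(X) = 1
Pow(Add(-122, Function('h')(5)), 2) = Pow(Add(-122, 1), 2) = Pow(-121, 2) = 14641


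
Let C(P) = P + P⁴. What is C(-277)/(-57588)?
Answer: -490611597/4799 ≈ -1.0223e+5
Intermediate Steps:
C(-277)/(-57588) = (-277 + (-277)⁴)/(-57588) = (-277 + 5887339441)*(-1/57588) = 5887339164*(-1/57588) = -490611597/4799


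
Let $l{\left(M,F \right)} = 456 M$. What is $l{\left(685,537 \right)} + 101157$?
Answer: $413517$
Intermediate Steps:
$l{\left(685,537 \right)} + 101157 = 456 \cdot 685 + 101157 = 312360 + 101157 = 413517$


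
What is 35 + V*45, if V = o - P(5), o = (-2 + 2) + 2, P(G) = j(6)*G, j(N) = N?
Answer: -1225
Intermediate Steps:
P(G) = 6*G
o = 2 (o = 0 + 2 = 2)
V = -28 (V = 2 - 6*5 = 2 - 1*30 = 2 - 30 = -28)
35 + V*45 = 35 - 28*45 = 35 - 1260 = -1225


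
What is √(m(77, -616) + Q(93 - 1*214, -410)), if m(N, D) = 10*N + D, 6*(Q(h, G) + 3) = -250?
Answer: 2*√246/3 ≈ 10.456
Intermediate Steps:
Q(h, G) = -134/3 (Q(h, G) = -3 + (⅙)*(-250) = -3 - 125/3 = -134/3)
m(N, D) = D + 10*N
√(m(77, -616) + Q(93 - 1*214, -410)) = √((-616 + 10*77) - 134/3) = √((-616 + 770) - 134/3) = √(154 - 134/3) = √(328/3) = 2*√246/3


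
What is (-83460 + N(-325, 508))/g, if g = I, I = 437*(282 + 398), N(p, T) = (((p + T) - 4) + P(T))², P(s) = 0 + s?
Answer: 388509/297160 ≈ 1.3074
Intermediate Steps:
P(s) = s
N(p, T) = (-4 + p + 2*T)² (N(p, T) = (((p + T) - 4) + T)² = (((T + p) - 4) + T)² = ((-4 + T + p) + T)² = (-4 + p + 2*T)²)
I = 297160 (I = 437*680 = 297160)
g = 297160
(-83460 + N(-325, 508))/g = (-83460 + (-4 - 325 + 2*508)²)/297160 = (-83460 + (-4 - 325 + 1016)²)*(1/297160) = (-83460 + 687²)*(1/297160) = (-83460 + 471969)*(1/297160) = 388509*(1/297160) = 388509/297160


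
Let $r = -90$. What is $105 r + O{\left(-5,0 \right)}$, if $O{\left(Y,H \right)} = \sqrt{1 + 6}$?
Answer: $-9450 + \sqrt{7} \approx -9447.4$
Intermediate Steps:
$O{\left(Y,H \right)} = \sqrt{7}$
$105 r + O{\left(-5,0 \right)} = 105 \left(-90\right) + \sqrt{7} = -9450 + \sqrt{7}$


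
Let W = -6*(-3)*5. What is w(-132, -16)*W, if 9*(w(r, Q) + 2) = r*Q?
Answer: 20940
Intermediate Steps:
W = 90 (W = 18*5 = 90)
w(r, Q) = -2 + Q*r/9 (w(r, Q) = -2 + (r*Q)/9 = -2 + (Q*r)/9 = -2 + Q*r/9)
w(-132, -16)*W = (-2 + (⅑)*(-16)*(-132))*90 = (-2 + 704/3)*90 = (698/3)*90 = 20940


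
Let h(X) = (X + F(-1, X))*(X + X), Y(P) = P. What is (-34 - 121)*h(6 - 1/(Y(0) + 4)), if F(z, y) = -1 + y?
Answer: -74865/4 ≈ -18716.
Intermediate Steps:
h(X) = 2*X*(-1 + 2*X) (h(X) = (X + (-1 + X))*(X + X) = (-1 + 2*X)*(2*X) = 2*X*(-1 + 2*X))
(-34 - 121)*h(6 - 1/(Y(0) + 4)) = (-34 - 121)*(2*(6 - 1/(0 + 4))*(-1 + 2*(6 - 1/(0 + 4)))) = -310*(6 - 1/4)*(-1 + 2*(6 - 1/4)) = -310*23*(-1 + 2*(23/4))/4 = -310*23*(-1 + 23/2)/4 = -310*23*21/(4*2) = -155*483/4 = -74865/4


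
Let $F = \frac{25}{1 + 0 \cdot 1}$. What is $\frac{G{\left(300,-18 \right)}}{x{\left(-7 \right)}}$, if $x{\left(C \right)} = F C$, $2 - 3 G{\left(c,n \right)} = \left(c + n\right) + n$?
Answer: $\frac{262}{525} \approx 0.49905$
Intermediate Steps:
$F = 25$ ($F = \frac{25}{1 + 0} = \frac{25}{1} = 25 \cdot 1 = 25$)
$G{\left(c,n \right)} = \frac{2}{3} - \frac{2 n}{3} - \frac{c}{3}$ ($G{\left(c,n \right)} = \frac{2}{3} - \frac{\left(c + n\right) + n}{3} = \frac{2}{3} - \frac{c + 2 n}{3} = \frac{2}{3} - \left(\frac{c}{3} + \frac{2 n}{3}\right) = \frac{2}{3} - \frac{2 n}{3} - \frac{c}{3}$)
$x{\left(C \right)} = 25 C$
$\frac{G{\left(300,-18 \right)}}{x{\left(-7 \right)}} = \frac{\frac{2}{3} - -12 - 100}{25 \left(-7\right)} = \frac{\frac{2}{3} + 12 - 100}{-175} = \left(- \frac{262}{3}\right) \left(- \frac{1}{175}\right) = \frac{262}{525}$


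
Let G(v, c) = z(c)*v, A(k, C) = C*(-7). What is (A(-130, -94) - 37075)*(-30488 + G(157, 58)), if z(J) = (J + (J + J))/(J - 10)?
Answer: 8716445367/8 ≈ 1.0896e+9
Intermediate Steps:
z(J) = 3*J/(-10 + J) (z(J) = (J + 2*J)/(-10 + J) = (3*J)/(-10 + J) = 3*J/(-10 + J))
A(k, C) = -7*C
G(v, c) = 3*c*v/(-10 + c) (G(v, c) = (3*c/(-10 + c))*v = 3*c*v/(-10 + c))
(A(-130, -94) - 37075)*(-30488 + G(157, 58)) = (-7*(-94) - 37075)*(-30488 + 3*58*157/(-10 + 58)) = (658 - 37075)*(-30488 + 3*58*157/48) = -36417*(-30488 + 3*58*157*(1/48)) = -36417*(-30488 + 4553/8) = -36417*(-239351/8) = 8716445367/8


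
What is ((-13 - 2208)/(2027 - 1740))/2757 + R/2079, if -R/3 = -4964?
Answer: 186965263/26111547 ≈ 7.1603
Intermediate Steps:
R = 14892 (R = -3*(-4964) = 14892)
((-13 - 2208)/(2027 - 1740))/2757 + R/2079 = ((-13 - 2208)/(2027 - 1740))/2757 + 14892/2079 = -2221/287*(1/2757) + 14892*(1/2079) = -2221*1/287*(1/2757) + 4964/693 = -2221/287*1/2757 + 4964/693 = -2221/791259 + 4964/693 = 186965263/26111547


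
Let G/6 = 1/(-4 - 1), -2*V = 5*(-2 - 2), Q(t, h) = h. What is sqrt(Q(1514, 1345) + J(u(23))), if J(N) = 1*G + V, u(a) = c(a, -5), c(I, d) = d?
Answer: sqrt(33845)/5 ≈ 36.794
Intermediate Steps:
u(a) = -5
V = 10 (V = -5*(-2 - 2)/2 = -5*(-4)/2 = -1/2*(-20) = 10)
G = -6/5 (G = 6/(-4 - 1) = 6/(-5) = 6*(-1/5) = -6/5 ≈ -1.2000)
J(N) = 44/5 (J(N) = 1*(-6/5) + 10 = -6/5 + 10 = 44/5)
sqrt(Q(1514, 1345) + J(u(23))) = sqrt(1345 + 44/5) = sqrt(6769/5) = sqrt(33845)/5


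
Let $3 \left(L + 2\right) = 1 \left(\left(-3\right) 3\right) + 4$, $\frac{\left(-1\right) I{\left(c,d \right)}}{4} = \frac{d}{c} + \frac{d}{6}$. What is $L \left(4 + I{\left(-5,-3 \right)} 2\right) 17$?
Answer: $- \frac{2992}{15} \approx -199.47$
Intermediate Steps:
$I{\left(c,d \right)} = - \frac{2 d}{3} - \frac{4 d}{c}$ ($I{\left(c,d \right)} = - 4 \left(\frac{d}{c} + \frac{d}{6}\right) = - 4 \left(\frac{d}{6} + \frac{d}{c}\right) = - \frac{2 d}{3} - \frac{4 d}{c}$)
$L = - \frac{11}{3}$ ($L = -2 + \frac{1 \left(\left(-3\right) 3\right) + 4}{3} = -2 + \frac{1 \left(-9\right) + 4}{3} = -2 + \frac{-9 + 4}{3} = -2 + \frac{1}{3} \left(-5\right) = -2 - \frac{5}{3} = - \frac{11}{3} \approx -3.6667$)
$L \left(4 + I{\left(-5,-3 \right)} 2\right) 17 = - \frac{11 \left(4 + \left(- \frac{2}{3}\right) \left(-3\right) \frac{1}{-5} \left(6 - 5\right) 2\right)}{3} \cdot 17 = - \frac{11 \left(4 + \left(- \frac{2}{3}\right) \left(-3\right) \left(- \frac{1}{5}\right) 1 \cdot 2\right)}{3} \cdot 17 = - \frac{11 \left(4 - \frac{4}{5}\right)}{3} \cdot 17 = \left(- \frac{11}{3}\right) \frac{16}{5} \cdot 17 = \left(- \frac{176}{15}\right) 17 = - \frac{2992}{15}$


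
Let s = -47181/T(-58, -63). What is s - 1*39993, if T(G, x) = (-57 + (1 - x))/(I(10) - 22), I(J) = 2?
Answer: 663669/7 ≈ 94810.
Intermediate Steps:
T(G, x) = 14/5 + x/20 (T(G, x) = (-57 + (1 - x))/(2 - 22) = (-56 - x)/(-20) = (-56 - x)*(-1/20) = 14/5 + x/20)
s = 943620/7 (s = -47181/(14/5 + (1/20)*(-63)) = -47181/(14/5 - 63/20) = -47181/(-7/20) = -47181*(-20/7) = 943620/7 ≈ 1.3480e+5)
s - 1*39993 = 943620/7 - 1*39993 = 943620/7 - 39993 = 663669/7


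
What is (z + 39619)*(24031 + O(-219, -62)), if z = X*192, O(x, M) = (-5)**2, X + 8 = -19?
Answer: 828368360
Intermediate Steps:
X = -27 (X = -8 - 19 = -27)
O(x, M) = 25
z = -5184 (z = -27*192 = -5184)
(z + 39619)*(24031 + O(-219, -62)) = (-5184 + 39619)*(24031 + 25) = 34435*24056 = 828368360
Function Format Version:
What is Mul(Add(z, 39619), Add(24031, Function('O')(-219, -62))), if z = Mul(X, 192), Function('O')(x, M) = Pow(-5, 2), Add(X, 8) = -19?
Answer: 828368360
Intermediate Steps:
X = -27 (X = Add(-8, -19) = -27)
Function('O')(x, M) = 25
z = -5184 (z = Mul(-27, 192) = -5184)
Mul(Add(z, 39619), Add(24031, Function('O')(-219, -62))) = Mul(Add(-5184, 39619), Add(24031, 25)) = Mul(34435, 24056) = 828368360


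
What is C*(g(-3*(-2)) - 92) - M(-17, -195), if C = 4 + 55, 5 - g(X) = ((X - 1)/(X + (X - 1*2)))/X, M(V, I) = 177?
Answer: -63779/12 ≈ -5314.9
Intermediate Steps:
g(X) = 5 - (-1 + X)/(X*(-2 + 2*X)) (g(X) = 5 - (X - 1)/(X + (X - 1*2))/X = 5 - (-1 + X)/(X + (X - 2))/X = 5 - (-1 + X)/(X + (-2 + X))/X = 5 - (-1 + X)/(-2 + 2*X)/X = 5 - (-1 + X)/(X*(-2 + 2*X)))
C = 59
C*(g(-3*(-2)) - 92) - M(-17, -195) = 59*((5 - 1/(2*((-3*(-2))))) - 92) - 1*177 = 59*((5 - 1/2/6) - 92) - 177 = 59*((5 - 1/2*1/6) - 92) - 177 = 59*((5 - 1/12) - 92) - 177 = 59*(59/12 - 92) - 177 = 59*(-1045/12) - 177 = -61655/12 - 177 = -63779/12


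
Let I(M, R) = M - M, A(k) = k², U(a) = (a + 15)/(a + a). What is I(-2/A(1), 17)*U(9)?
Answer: 0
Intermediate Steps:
U(a) = (15 + a)/(2*a) (U(a) = (15 + a)/((2*a)) = (15 + a)*(1/(2*a)) = (15 + a)/(2*a))
I(M, R) = 0
I(-2/A(1), 17)*U(9) = 0*((½)*(15 + 9)/9) = 0*((½)*(⅑)*24) = 0*(4/3) = 0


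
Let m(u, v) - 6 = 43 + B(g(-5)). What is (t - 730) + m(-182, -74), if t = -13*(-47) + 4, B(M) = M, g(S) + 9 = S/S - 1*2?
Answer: -76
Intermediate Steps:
g(S) = -10 (g(S) = -9 + (S/S - 1*2) = -9 + (1 - 2) = -9 - 1 = -10)
m(u, v) = 39 (m(u, v) = 6 + (43 - 10) = 6 + 33 = 39)
t = 615 (t = 611 + 4 = 615)
(t - 730) + m(-182, -74) = (615 - 730) + 39 = -115 + 39 = -76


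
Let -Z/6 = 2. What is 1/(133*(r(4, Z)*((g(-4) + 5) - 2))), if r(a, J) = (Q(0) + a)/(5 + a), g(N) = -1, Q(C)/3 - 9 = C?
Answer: 9/8246 ≈ 0.0010914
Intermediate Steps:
Z = -12 (Z = -6*2 = -12)
Q(C) = 27 + 3*C
r(a, J) = (27 + a)/(5 + a) (r(a, J) = ((27 + 3*0) + a)/(5 + a) = ((27 + 0) + a)/(5 + a) = (27 + a)/(5 + a))
1/(133*(r(4, Z)*((g(-4) + 5) - 2))) = 1/(133*(((27 + 4)/(5 + 4))*((-1 + 5) - 2))) = 1/(133*((31/9)*(4 - 2))) = 1/(133*(((⅑)*31)*2)) = 1/(133*((31/9)*2)) = 1/(133*(62/9)) = 1/(8246/9) = 9/8246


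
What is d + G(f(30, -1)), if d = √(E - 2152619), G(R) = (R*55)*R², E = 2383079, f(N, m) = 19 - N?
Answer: -73205 + 2*√57615 ≈ -72725.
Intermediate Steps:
G(R) = 55*R³ (G(R) = (55*R)*R² = 55*R³)
d = 2*√57615 (d = √(2383079 - 2152619) = √230460 = 2*√57615 ≈ 480.06)
d + G(f(30, -1)) = 2*√57615 + 55*(19 - 1*30)³ = 2*√57615 + 55*(19 - 30)³ = 2*√57615 + 55*(-11)³ = 2*√57615 + 55*(-1331) = 2*√57615 - 73205 = -73205 + 2*√57615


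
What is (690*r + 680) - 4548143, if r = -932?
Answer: -5190543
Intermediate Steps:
(690*r + 680) - 4548143 = (690*(-932) + 680) - 4548143 = (-643080 + 680) - 4548143 = -642400 - 4548143 = -5190543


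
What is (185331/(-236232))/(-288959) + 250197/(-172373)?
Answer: -5692918721449891/3922138612048008 ≈ -1.4515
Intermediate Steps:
(185331/(-236232))/(-288959) + 250197/(-172373) = (185331*(-1/236232))*(-1/288959) + 250197*(-1/172373) = -61777/78744*(-1/288959) - 250197/172373 = 61777/22753787496 - 250197/172373 = -5692918721449891/3922138612048008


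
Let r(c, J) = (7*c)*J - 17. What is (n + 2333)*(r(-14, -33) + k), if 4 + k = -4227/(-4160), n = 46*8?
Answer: 36113199207/4160 ≈ 8.6811e+6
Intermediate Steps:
n = 368
r(c, J) = -17 + 7*J*c (r(c, J) = 7*J*c - 17 = -17 + 7*J*c)
k = -12413/4160 (k = -4 - 4227/(-4160) = -4 - 4227*(-1/4160) = -4 + 4227/4160 = -12413/4160 ≈ -2.9839)
(n + 2333)*(r(-14, -33) + k) = (368 + 2333)*((-17 + 7*(-33)*(-14)) - 12413/4160) = 2701*((-17 + 3234) - 12413/4160) = 2701*(3217 - 12413/4160) = 2701*(13370307/4160) = 36113199207/4160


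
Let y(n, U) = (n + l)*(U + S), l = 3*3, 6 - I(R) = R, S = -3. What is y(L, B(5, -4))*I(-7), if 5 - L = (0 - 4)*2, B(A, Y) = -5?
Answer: -2288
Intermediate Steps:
I(R) = 6 - R
l = 9
L = 13 (L = 5 - (0 - 4)*2 = 5 - (-4)*2 = 5 - 1*(-8) = 5 + 8 = 13)
y(n, U) = (-3 + U)*(9 + n) (y(n, U) = (n + 9)*(U - 3) = (9 + n)*(-3 + U) = (-3 + U)*(9 + n))
y(L, B(5, -4))*I(-7) = (-27 - 3*13 + 9*(-5) - 5*13)*(6 - 1*(-7)) = (-27 - 39 - 45 - 65)*(6 + 7) = -176*13 = -2288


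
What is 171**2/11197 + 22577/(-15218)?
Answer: 192194869/170395946 ≈ 1.1279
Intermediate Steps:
171**2/11197 + 22577/(-15218) = 29241*(1/11197) + 22577*(-1/15218) = 29241/11197 - 22577/15218 = 192194869/170395946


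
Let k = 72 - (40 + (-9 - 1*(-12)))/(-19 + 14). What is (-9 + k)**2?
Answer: 128164/25 ≈ 5126.6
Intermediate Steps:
k = 403/5 (k = 72 - (40 + (-9 + 12))/(-5) = 72 - (40 + 3)*(-1)/5 = 72 - 43*(-1)/5 = 72 - 1*(-43/5) = 72 + 43/5 = 403/5 ≈ 80.600)
(-9 + k)**2 = (-9 + 403/5)**2 = (358/5)**2 = 128164/25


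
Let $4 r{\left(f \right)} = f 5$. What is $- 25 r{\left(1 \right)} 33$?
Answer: $- \frac{4125}{4} \approx -1031.3$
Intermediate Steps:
$r{\left(f \right)} = \frac{5 f}{4}$ ($r{\left(f \right)} = \frac{f 5}{4} = \frac{5 f}{4}$)
$- 25 r{\left(1 \right)} 33 = - 25 \cdot \frac{5}{4} \cdot 1 \cdot 33 = \left(-25\right) \frac{5}{4} \cdot 33 = \left(- \frac{125}{4}\right) 33 = - \frac{4125}{4}$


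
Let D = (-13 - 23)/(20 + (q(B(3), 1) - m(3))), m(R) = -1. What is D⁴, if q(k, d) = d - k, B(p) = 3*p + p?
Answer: 104976/625 ≈ 167.96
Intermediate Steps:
B(p) = 4*p
D = -18/5 (D = (-13 - 23)/(20 + ((1 - 4*3) - 1*(-1))) = -36/(20 + ((1 - 1*12) + 1)) = -36/(20 + ((1 - 12) + 1)) = -36/(20 + (-11 + 1)) = -36/(20 - 10) = -36/10 = -36*⅒ = -18/5 ≈ -3.6000)
D⁴ = (-18/5)⁴ = 104976/625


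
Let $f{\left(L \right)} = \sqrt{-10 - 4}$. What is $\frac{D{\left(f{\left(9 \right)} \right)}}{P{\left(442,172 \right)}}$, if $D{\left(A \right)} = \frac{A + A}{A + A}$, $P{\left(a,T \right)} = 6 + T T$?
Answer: $\frac{1}{29590} \approx 3.3795 \cdot 10^{-5}$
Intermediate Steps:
$P{\left(a,T \right)} = 6 + T^{2}$
$f{\left(L \right)} = i \sqrt{14}$ ($f{\left(L \right)} = \sqrt{-14} = i \sqrt{14}$)
$D{\left(A \right)} = 1$ ($D{\left(A \right)} = \frac{2 A}{2 A} = 2 A \frac{1}{2 A} = 1$)
$\frac{D{\left(f{\left(9 \right)} \right)}}{P{\left(442,172 \right)}} = 1 \frac{1}{6 + 172^{2}} = 1 \frac{1}{6 + 29584} = 1 \cdot \frac{1}{29590} = \frac{1}{29590}$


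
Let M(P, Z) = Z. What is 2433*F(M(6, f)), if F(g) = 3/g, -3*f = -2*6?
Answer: 7299/4 ≈ 1824.8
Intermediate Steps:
f = 4 (f = -(-2)*6/3 = -1/3*(-12) = 4)
2433*F(M(6, f)) = 2433*(3/4) = 7299/4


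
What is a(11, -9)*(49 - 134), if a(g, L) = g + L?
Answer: -170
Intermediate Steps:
a(g, L) = L + g
a(11, -9)*(49 - 134) = (-9 + 11)*(49 - 134) = 2*(-85) = -170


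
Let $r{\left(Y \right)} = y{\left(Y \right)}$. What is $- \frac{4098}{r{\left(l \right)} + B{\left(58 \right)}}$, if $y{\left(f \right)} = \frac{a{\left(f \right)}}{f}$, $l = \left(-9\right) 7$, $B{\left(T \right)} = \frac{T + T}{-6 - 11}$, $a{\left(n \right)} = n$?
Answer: $\frac{23222}{33} \approx 703.7$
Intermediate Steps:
$B{\left(T \right)} = - \frac{2 T}{17}$ ($B{\left(T \right)} = \frac{2 T}{-17} = 2 T \left(- \frac{1}{17}\right) = - \frac{2 T}{17}$)
$l = -63$
$y{\left(f \right)} = 1$ ($y{\left(f \right)} = \frac{f}{f} = 1$)
$r{\left(Y \right)} = 1$
$- \frac{4098}{r{\left(l \right)} + B{\left(58 \right)}} = - \frac{4098}{1 - \frac{116}{17}} = - \frac{4098}{- \frac{99}{17}} = \left(-4098\right) \left(- \frac{17}{99}\right) = \frac{23222}{33}$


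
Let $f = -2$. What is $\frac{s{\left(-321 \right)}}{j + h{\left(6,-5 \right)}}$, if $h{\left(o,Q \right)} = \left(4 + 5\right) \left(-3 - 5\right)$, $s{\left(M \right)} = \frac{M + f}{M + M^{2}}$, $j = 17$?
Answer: $\frac{323}{5649600} \approx 5.7172 \cdot 10^{-5}$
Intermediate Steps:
$s{\left(M \right)} = \frac{-2 + M}{M + M^{2}}$ ($s{\left(M \right)} = \frac{M - 2}{M + M^{2}} = \frac{-2 + M}{M + M^{2}}$)
$h{\left(o,Q \right)} = -72$ ($h{\left(o,Q \right)} = 9 \left(-8\right) = -72$)
$\frac{s{\left(-321 \right)}}{j + h{\left(6,-5 \right)}} = \frac{\frac{1}{-321} \frac{1}{1 - 321} \left(-2 - 321\right)}{17 - 72} = \frac{\left(- \frac{1}{321}\right) \frac{1}{-320} \left(-323\right)}{-55} = \left(- \frac{1}{321}\right) \left(- \frac{1}{320}\right) \left(-323\right) \left(- \frac{1}{55}\right) = \left(- \frac{323}{102720}\right) \left(- \frac{1}{55}\right) = \frac{323}{5649600}$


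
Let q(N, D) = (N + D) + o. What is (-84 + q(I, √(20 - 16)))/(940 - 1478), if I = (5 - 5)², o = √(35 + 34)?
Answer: 41/269 - √69/538 ≈ 0.13698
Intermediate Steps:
o = √69 ≈ 8.3066
I = 0 (I = 0² = 0)
q(N, D) = D + N + √69 (q(N, D) = (N + D) + √69 = (D + N) + √69 = D + N + √69)
(-84 + q(I, √(20 - 16)))/(940 - 1478) = (-84 + (√(20 - 16) + 0 + √69))/(940 - 1478) = (-84 + (√4 + 0 + √69))/(-538) = (-84 + (2 + 0 + √69))*(-1/538) = (-84 + (2 + √69))*(-1/538) = (-82 + √69)*(-1/538) = 41/269 - √69/538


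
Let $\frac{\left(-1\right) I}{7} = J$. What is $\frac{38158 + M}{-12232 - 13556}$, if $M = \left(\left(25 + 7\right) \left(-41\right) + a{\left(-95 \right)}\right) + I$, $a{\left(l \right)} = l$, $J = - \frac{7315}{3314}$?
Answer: $- \frac{40614673}{28487144} \approx -1.4257$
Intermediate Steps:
$J = - \frac{7315}{3314}$ ($J = \left(-7315\right) \frac{1}{3314} = - \frac{7315}{3314} \approx -2.2073$)
$I = \frac{51205}{3314}$ ($I = \left(-7\right) \left(- \frac{7315}{3314}\right) = \frac{51205}{3314} \approx 15.451$)
$M = - \frac{4611593}{3314}$ ($M = \left(\left(25 + 7\right) \left(-41\right) - 95\right) + \frac{51205}{3314} = \left(32 \left(-41\right) - 95\right) + \frac{51205}{3314} = \left(-1312 - 95\right) + \frac{51205}{3314} = -1407 + \frac{51205}{3314} = - \frac{4611593}{3314} \approx -1391.5$)
$\frac{38158 + M}{-12232 - 13556} = \frac{38158 - \frac{4611593}{3314}}{-12232 - 13556} = \frac{121844019}{3314 \left(-25788\right)} = \frac{121844019}{3314} \left(- \frac{1}{25788}\right) = - \frac{40614673}{28487144}$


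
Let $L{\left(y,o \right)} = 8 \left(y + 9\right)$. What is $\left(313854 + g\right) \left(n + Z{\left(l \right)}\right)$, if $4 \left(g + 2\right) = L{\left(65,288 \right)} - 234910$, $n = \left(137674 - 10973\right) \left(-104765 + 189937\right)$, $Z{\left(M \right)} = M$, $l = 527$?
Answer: $\frac{5509484131553955}{2} \approx 2.7547 \cdot 10^{15}$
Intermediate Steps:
$L{\left(y,o \right)} = 72 + 8 y$ ($L{\left(y,o \right)} = 8 \left(9 + y\right) = 72 + 8 y$)
$n = 10791377572$ ($n = 126701 \cdot 85172 = 10791377572$)
$g = - \frac{117163}{2}$ ($g = -2 + \frac{\left(72 + 8 \cdot 65\right) - 234910}{4} = -2 + \frac{\left(72 + 520\right) - 234910}{4} = -2 + \frac{592 - 234910}{4} = -2 + \frac{1}{4} \left(-234318\right) = -2 - \frac{117159}{2} = - \frac{117163}{2} \approx -58582.0$)
$\left(313854 + g\right) \left(n + Z{\left(l \right)}\right) = \left(313854 - \frac{117163}{2}\right) \left(10791377572 + 527\right) = \frac{510545}{2} \cdot 10791378099 = \frac{5509484131553955}{2}$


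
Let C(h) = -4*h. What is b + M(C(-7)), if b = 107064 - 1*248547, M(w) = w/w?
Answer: -141482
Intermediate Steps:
M(w) = 1
b = -141483 (b = 107064 - 248547 = -141483)
b + M(C(-7)) = -141483 + 1 = -141482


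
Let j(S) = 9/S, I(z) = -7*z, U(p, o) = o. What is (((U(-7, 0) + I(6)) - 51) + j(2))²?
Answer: 31329/4 ≈ 7832.3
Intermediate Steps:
(((U(-7, 0) + I(6)) - 51) + j(2))² = (((0 - 7*6) - 51) + 9/2)² = (((0 - 42) - 51) + 9*(½))² = ((-42 - 51) + 9/2)² = (-93 + 9/2)² = (-177/2)² = 31329/4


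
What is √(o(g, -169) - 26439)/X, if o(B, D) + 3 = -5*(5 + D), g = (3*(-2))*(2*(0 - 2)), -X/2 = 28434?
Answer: -I*√25622/56868 ≈ -0.0028147*I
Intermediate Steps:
X = -56868 (X = -2*28434 = -56868)
g = 24 (g = -12*(-2) = -6*(-4) = 24)
o(B, D) = -28 - 5*D (o(B, D) = -3 - 5*(5 + D) = -3 + (-25 - 5*D) = -28 - 5*D)
√(o(g, -169) - 26439)/X = √((-28 - 5*(-169)) - 26439)/(-56868) = √((-28 + 845) - 26439)*(-1/56868) = √(817 - 26439)*(-1/56868) = √(-25622)*(-1/56868) = (I*√25622)*(-1/56868) = -I*√25622/56868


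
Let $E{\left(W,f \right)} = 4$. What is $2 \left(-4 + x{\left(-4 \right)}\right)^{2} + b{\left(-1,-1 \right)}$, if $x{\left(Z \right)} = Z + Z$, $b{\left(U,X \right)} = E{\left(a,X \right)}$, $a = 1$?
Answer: $292$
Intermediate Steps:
$b{\left(U,X \right)} = 4$
$x{\left(Z \right)} = 2 Z$
$2 \left(-4 + x{\left(-4 \right)}\right)^{2} + b{\left(-1,-1 \right)} = 2 \left(-4 + 2 \left(-4\right)\right)^{2} + 4 = 2 \left(-4 - 8\right)^{2} + 4 = 2 \left(-12\right)^{2} + 4 = 2 \cdot 144 + 4 = 288 + 4 = 292$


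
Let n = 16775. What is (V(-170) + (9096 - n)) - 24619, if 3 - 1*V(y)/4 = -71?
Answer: -32002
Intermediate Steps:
V(y) = 296 (V(y) = 12 - 4*(-71) = 12 + 284 = 296)
(V(-170) + (9096 - n)) - 24619 = (296 + (9096 - 1*16775)) - 24619 = (296 + (9096 - 16775)) - 24619 = (296 - 7679) - 24619 = -7383 - 24619 = -32002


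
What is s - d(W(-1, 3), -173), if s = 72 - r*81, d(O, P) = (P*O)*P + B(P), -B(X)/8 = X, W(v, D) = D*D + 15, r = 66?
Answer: -724954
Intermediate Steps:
W(v, D) = 15 + D² (W(v, D) = D² + 15 = 15 + D²)
B(X) = -8*X
d(O, P) = -8*P + O*P² (d(O, P) = (P*O)*P - 8*P = (O*P)*P - 8*P = O*P² - 8*P = -8*P + O*P²)
s = -5274 (s = 72 - 1*66*81 = 72 - 66*81 = 72 - 5346 = -5274)
s - d(W(-1, 3), -173) = -5274 - (-173)*(-8 + (15 + 3²)*(-173)) = -5274 - (-173)*(-8 + (15 + 9)*(-173)) = -5274 - (-173)*(-8 + 24*(-173)) = -5274 - (-173)*(-8 - 4152) = -5274 - (-173)*(-4160) = -5274 - 1*719680 = -5274 - 719680 = -724954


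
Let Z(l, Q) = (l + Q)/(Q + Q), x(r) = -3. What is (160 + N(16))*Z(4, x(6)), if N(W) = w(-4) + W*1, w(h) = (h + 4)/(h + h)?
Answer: -88/3 ≈ -29.333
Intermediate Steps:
w(h) = (4 + h)/(2*h) (w(h) = (4 + h)/((2*h)) = (4 + h)*(1/(2*h)) = (4 + h)/(2*h))
N(W) = W (N(W) = (½)*(4 - 4)/(-4) + W*1 = (½)*(-¼)*0 + W = 0 + W = W)
Z(l, Q) = (Q + l)/(2*Q) (Z(l, Q) = (Q + l)/((2*Q)) = (Q + l)*(1/(2*Q)) = (Q + l)/(2*Q))
(160 + N(16))*Z(4, x(6)) = (160 + 16)*((½)*(-3 + 4)/(-3)) = 176*((½)*(-⅓)*1) = 176*(-⅙) = -88/3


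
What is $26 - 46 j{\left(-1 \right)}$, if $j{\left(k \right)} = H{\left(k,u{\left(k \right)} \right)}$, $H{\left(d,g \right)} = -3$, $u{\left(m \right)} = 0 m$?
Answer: $164$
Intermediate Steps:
$u{\left(m \right)} = 0$
$j{\left(k \right)} = -3$
$26 - 46 j{\left(-1 \right)} = 26 - -138 = 26 + 138 = 164$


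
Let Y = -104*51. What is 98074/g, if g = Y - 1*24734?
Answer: -49037/15019 ≈ -3.2650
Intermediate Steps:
Y = -5304
g = -30038 (g = -5304 - 1*24734 = -5304 - 24734 = -30038)
98074/g = 98074/(-30038) = 98074*(-1/30038) = -49037/15019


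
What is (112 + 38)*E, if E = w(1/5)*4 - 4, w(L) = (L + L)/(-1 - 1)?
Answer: -720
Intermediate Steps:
w(L) = -L (w(L) = (2*L)/(-2) = (2*L)*(-½) = -L)
E = -24/5 (E = -1/5*4 - 4 = -1*⅕*4 - 4 = -⅕*4 - 4 = -⅘ - 4 = -24/5 ≈ -4.8000)
(112 + 38)*E = (112 + 38)*(-24/5) = 150*(-24/5) = -720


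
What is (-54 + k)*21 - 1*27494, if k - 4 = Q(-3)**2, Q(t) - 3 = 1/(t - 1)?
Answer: -454163/16 ≈ -28385.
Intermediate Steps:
Q(t) = 3 + 1/(-1 + t) (Q(t) = 3 + 1/(t - 1) = 3 + 1/(-1 + t))
k = 185/16 (k = 4 + ((-2 + 3*(-3))/(-1 - 3))**2 = 4 + ((-2 - 9)/(-4))**2 = 4 + (-1/4*(-11))**2 = 4 + (11/4)**2 = 4 + 121/16 = 185/16 ≈ 11.563)
(-54 + k)*21 - 1*27494 = (-54 + 185/16)*21 - 1*27494 = -679/16*21 - 27494 = -14259/16 - 27494 = -454163/16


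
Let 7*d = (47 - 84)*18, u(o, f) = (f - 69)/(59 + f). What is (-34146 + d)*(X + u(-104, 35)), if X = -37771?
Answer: 425507080752/329 ≈ 1.2933e+9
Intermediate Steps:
u(o, f) = (-69 + f)/(59 + f)
d = -666/7 (d = ((47 - 84)*18)/7 = (-37*18)/7 = (⅐)*(-666) = -666/7 ≈ -95.143)
(-34146 + d)*(X + u(-104, 35)) = (-34146 - 666/7)*(-37771 + (-69 + 35)/(59 + 35)) = -239688*(-37771 - 34/94)/7 = -239688*(-37771 + (1/94)*(-34))/7 = -239688*(-37771 - 17/47)/7 = -239688/7*(-1775254/47) = 425507080752/329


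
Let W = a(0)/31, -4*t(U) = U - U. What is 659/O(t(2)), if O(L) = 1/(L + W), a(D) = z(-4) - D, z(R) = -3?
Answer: -1977/31 ≈ -63.774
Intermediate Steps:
t(U) = 0 (t(U) = -(U - U)/4 = -1/4*0 = 0)
a(D) = -3 - D
W = -3/31 (W = (-3 - 1*0)/31 = (-3 + 0)*(1/31) = -3*1/31 = -3/31 ≈ -0.096774)
O(L) = 1/(-3/31 + L) (O(L) = 1/(L - 3/31) = 1/(-3/31 + L))
659/O(t(2)) = 659/((31/(-3 + 31*0))) = 659/((31/(-3 + 0))) = 659/((31/(-3))) = 659/((31*(-1/3))) = 659/(-31/3) = 659*(-3/31) = -1977/31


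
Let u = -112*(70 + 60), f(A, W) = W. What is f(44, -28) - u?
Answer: 14532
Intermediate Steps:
u = -14560 (u = -112*130 = -14560)
f(44, -28) - u = -28 - 1*(-14560) = -28 + 14560 = 14532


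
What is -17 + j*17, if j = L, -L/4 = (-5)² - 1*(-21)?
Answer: -3145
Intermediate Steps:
L = -184 (L = -4*((-5)² - 1*(-21)) = -4*(25 + 21) = -4*46 = -184)
j = -184
-17 + j*17 = -17 - 184*17 = -17 - 3128 = -3145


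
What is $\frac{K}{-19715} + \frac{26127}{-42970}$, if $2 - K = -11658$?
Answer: $- \frac{203224801}{169430710} \approx -1.1995$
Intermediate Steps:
$K = 11660$ ($K = 2 - -11658 = 2 + 11658 = 11660$)
$\frac{K}{-19715} + \frac{26127}{-42970} = \frac{11660}{-19715} + \frac{26127}{-42970} = 11660 \left(- \frac{1}{19715}\right) + 26127 \left(- \frac{1}{42970}\right) = - \frac{2332}{3943} - \frac{26127}{42970} = - \frac{203224801}{169430710}$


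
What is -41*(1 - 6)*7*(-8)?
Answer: -11480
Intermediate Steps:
-41*(1 - 6)*7*(-8) = -(-205)*7*(-8) = -41*(-35)*(-8) = 1435*(-8) = -11480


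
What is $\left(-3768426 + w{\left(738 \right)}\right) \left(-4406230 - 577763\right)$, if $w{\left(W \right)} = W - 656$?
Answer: $18781400117592$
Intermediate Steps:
$w{\left(W \right)} = -656 + W$
$\left(-3768426 + w{\left(738 \right)}\right) \left(-4406230 - 577763\right) = \left(-3768426 + \left(-656 + 738\right)\right) \left(-4406230 - 577763\right) = \left(-3768426 + 82\right) \left(-4983993\right) = \left(-3768344\right) \left(-4983993\right) = 18781400117592$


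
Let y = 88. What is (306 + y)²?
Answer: 155236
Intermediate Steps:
(306 + y)² = (306 + 88)² = 394² = 155236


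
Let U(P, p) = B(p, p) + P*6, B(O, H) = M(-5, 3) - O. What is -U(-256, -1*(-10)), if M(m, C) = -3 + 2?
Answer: 1547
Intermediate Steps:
M(m, C) = -1
B(O, H) = -1 - O
U(P, p) = -1 - p + 6*P (U(P, p) = (-1 - p) + P*6 = (-1 - p) + 6*P = -1 - p + 6*P)
-U(-256, -1*(-10)) = -(-1 - (-1)*(-10) + 6*(-256)) = -(-1 - 1*10 - 1536) = -(-1 - 10 - 1536) = -1*(-1547) = 1547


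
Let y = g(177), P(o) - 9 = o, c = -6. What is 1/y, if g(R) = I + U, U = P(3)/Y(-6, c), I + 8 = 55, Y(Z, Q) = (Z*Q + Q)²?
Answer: 75/3526 ≈ 0.021271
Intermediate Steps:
Y(Z, Q) = (Q + Q*Z)² (Y(Z, Q) = (Q*Z + Q)² = (Q + Q*Z)²)
P(o) = 9 + o
I = 47 (I = -8 + 55 = 47)
U = 1/75 (U = (9 + 3)/(((-6)²*(1 - 6)²)) = 12/((36*(-5)²)) = 12/((36*25)) = 12/900 = 12*(1/900) = 1/75 ≈ 0.013333)
g(R) = 3526/75 (g(R) = 47 + 1/75 = 3526/75)
y = 3526/75 ≈ 47.013
1/y = 1/(3526/75) = 75/3526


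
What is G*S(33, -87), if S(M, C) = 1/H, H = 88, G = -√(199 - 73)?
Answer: -3*√14/88 ≈ -0.12756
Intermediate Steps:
G = -3*√14 (G = -√126 = -3*√14 ≈ -11.225)
S(M, C) = 1/88
G*S(33, -87) = -3*√14*(1/88) = -3*√14/88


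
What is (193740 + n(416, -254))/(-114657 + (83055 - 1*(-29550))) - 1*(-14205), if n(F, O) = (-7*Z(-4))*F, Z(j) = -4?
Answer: 7235818/513 ≈ 14105.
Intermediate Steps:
n(F, O) = 28*F (n(F, O) = (-7*(-4))*F = 28*F)
(193740 + n(416, -254))/(-114657 + (83055 - 1*(-29550))) - 1*(-14205) = (193740 + 28*416)/(-114657 + (83055 - 1*(-29550))) - 1*(-14205) = (193740 + 11648)/(-114657 + (83055 + 29550)) + 14205 = 205388/(-114657 + 112605) + 14205 = 205388/(-2052) + 14205 = 205388*(-1/2052) + 14205 = -51347/513 + 14205 = 7235818/513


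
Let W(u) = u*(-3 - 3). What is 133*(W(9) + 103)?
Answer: 6517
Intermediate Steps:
W(u) = -6*u (W(u) = u*(-6) = -6*u)
133*(W(9) + 103) = 133*(-6*9 + 103) = 133*(-54 + 103) = 133*49 = 6517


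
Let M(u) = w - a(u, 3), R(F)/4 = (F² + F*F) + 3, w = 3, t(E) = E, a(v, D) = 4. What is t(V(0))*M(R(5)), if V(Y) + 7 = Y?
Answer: 7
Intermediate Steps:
V(Y) = -7 + Y
R(F) = 12 + 8*F² (R(F) = 4*((F² + F*F) + 3) = 4*((F² + F²) + 3) = 4*(2*F² + 3) = 4*(3 + 2*F²) = 12 + 8*F²)
M(u) = -1 (M(u) = 3 - 1*4 = 3 - 4 = -1)
t(V(0))*M(R(5)) = (-7 + 0)*(-1) = -7*(-1) = 7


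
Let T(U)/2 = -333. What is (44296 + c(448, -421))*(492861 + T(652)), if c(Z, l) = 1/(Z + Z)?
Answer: 19534834161315/896 ≈ 2.1802e+10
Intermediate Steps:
c(Z, l) = 1/(2*Z)
T(U) = -666 (T(U) = 2*(-333) = -666)
(44296 + c(448, -421))*(492861 + T(652)) = (44296 + (½)/448)*(492861 - 666) = (44296 + (½)*(1/448))*492195 = (44296 + 1/896)*492195 = (39689217/896)*492195 = 19534834161315/896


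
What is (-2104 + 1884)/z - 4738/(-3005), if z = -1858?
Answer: 4732152/2791645 ≈ 1.6951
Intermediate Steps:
(-2104 + 1884)/z - 4738/(-3005) = (-2104 + 1884)/(-1858) - 4738/(-3005) = -220*(-1/1858) - 4738*(-1/3005) = 110/929 + 4738/3005 = 4732152/2791645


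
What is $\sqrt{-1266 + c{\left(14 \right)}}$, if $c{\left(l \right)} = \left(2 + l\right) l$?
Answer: $i \sqrt{1042} \approx 32.28 i$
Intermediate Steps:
$c{\left(l \right)} = l \left(2 + l\right)$
$\sqrt{-1266 + c{\left(14 \right)}} = \sqrt{-1266 + 14 \left(2 + 14\right)} = \sqrt{-1266 + 14 \cdot 16} = \sqrt{-1266 + 224} = \sqrt{-1042} = i \sqrt{1042}$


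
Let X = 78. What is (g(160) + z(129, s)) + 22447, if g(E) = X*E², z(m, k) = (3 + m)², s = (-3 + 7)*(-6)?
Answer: 2036671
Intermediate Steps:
s = -24 (s = 4*(-6) = -24)
g(E) = 78*E²
(g(160) + z(129, s)) + 22447 = (78*160² + (3 + 129)²) + 22447 = (78*25600 + 132²) + 22447 = (1996800 + 17424) + 22447 = 2014224 + 22447 = 2036671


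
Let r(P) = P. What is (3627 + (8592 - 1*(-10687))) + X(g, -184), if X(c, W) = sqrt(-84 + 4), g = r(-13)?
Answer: 22906 + 4*I*sqrt(5) ≈ 22906.0 + 8.9443*I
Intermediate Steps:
g = -13
X(c, W) = 4*I*sqrt(5) (X(c, W) = sqrt(-80) = 4*I*sqrt(5))
(3627 + (8592 - 1*(-10687))) + X(g, -184) = (3627 + (8592 - 1*(-10687))) + 4*I*sqrt(5) = (3627 + (8592 + 10687)) + 4*I*sqrt(5) = (3627 + 19279) + 4*I*sqrt(5) = 22906 + 4*I*sqrt(5)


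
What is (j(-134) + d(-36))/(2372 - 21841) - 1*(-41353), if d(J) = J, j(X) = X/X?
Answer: 805101592/19469 ≈ 41353.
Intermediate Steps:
j(X) = 1
(j(-134) + d(-36))/(2372 - 21841) - 1*(-41353) = (1 - 36)/(2372 - 21841) - 1*(-41353) = -35/(-19469) + 41353 = -35*(-1/19469) + 41353 = 35/19469 + 41353 = 805101592/19469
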